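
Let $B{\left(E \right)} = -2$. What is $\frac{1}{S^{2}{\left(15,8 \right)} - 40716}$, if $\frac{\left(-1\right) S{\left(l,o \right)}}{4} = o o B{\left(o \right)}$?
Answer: $\frac{1}{221428} \approx 4.5161 \cdot 10^{-6}$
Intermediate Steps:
$S{\left(l,o \right)} = 8 o^{2}$ ($S{\left(l,o \right)} = - 4 o o \left(-2\right) = - 4 o^{2} \left(-2\right) = - 4 \left(- 2 o^{2}\right) = 8 o^{2}$)
$\frac{1}{S^{2}{\left(15,8 \right)} - 40716} = \frac{1}{\left(8 \cdot 8^{2}\right)^{2} - 40716} = \frac{1}{\left(8 \cdot 64\right)^{2} - 40716} = \frac{1}{512^{2} - 40716} = \frac{1}{262144 - 40716} = \frac{1}{221428}$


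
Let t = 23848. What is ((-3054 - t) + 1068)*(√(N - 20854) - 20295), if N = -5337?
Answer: 524301030 - 25834*I*√26191 ≈ 5.243e+8 - 4.1809e+6*I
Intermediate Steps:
((-3054 - t) + 1068)*(√(N - 20854) - 20295) = ((-3054 - 1*23848) + 1068)*(√(-5337 - 20854) - 20295) = ((-3054 - 23848) + 1068)*(√(-26191) - 20295) = (-26902 + 1068)*(I*√26191 - 20295) = -25834*(-20295 + I*√26191) = 524301030 - 25834*I*√26191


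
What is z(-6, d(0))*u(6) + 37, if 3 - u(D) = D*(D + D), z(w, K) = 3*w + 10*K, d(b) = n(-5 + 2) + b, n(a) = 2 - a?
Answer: -2171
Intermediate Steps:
d(b) = 5 + b (d(b) = (2 - (-5 + 2)) + b = (2 - 1*(-3)) + b = (2 + 3) + b = 5 + b)
u(D) = 3 - 2*D**2 (u(D) = 3 - D*(D + D) = 3 - D*2*D = 3 - 2*D**2)
z(-6, d(0))*u(6) + 37 = (3*(-6) + 10*(5 + 0))*(3 - 2*6**2) + 37 = (-18 + 10*5)*(3 - 2*36) + 37 = (-18 + 50)*(3 - 72) + 37 = 32*(-69) + 37 = -2208 + 37 = -2171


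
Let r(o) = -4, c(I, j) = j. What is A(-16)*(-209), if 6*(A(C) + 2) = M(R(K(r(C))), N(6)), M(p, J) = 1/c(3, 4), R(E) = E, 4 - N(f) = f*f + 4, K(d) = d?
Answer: 9823/24 ≈ 409.29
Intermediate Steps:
N(f) = -f² (N(f) = 4 - (f*f + 4) = 4 - (f² + 4) = 4 - (4 + f²) = 4 + (-4 - f²) = -f²)
M(p, J) = ¼ (M(p, J) = 1/4 = ¼)
A(C) = -47/24 (A(C) = -2 + (⅙)*(¼) = -2 + 1/24 = -47/24)
A(-16)*(-209) = -47/24*(-209) = 9823/24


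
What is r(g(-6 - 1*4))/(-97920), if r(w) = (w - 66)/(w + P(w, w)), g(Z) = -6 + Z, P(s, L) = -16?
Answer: -41/1566720 ≈ -2.6169e-5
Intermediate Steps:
r(w) = (-66 + w)/(-16 + w) (r(w) = (w - 66)/(w - 16) = (-66 + w)/(-16 + w))
r(g(-6 - 1*4))/(-97920) = ((-66 + (-6 + (-6 - 1*4)))/(-16 + (-6 + (-6 - 1*4))))/(-97920) = ((-66 + (-6 + (-6 - 4)))/(-16 + (-6 + (-6 - 4))))*(-1/97920) = ((-66 + (-6 - 10))/(-16 + (-6 - 10)))*(-1/97920) = ((-66 - 16)/(-16 - 16))*(-1/97920) = (-82/(-32))*(-1/97920) = -1/32*(-82)*(-1/97920) = (41/16)*(-1/97920) = -41/1566720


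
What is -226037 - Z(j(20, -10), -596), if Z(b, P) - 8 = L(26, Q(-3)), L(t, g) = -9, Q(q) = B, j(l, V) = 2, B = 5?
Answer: -226036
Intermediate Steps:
Q(q) = 5
Z(b, P) = -1 (Z(b, P) = 8 - 9 = -1)
-226037 - Z(j(20, -10), -596) = -226037 - 1*(-1) = -226037 + 1 = -226036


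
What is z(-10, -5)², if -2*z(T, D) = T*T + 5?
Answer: 11025/4 ≈ 2756.3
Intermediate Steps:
z(T, D) = -5/2 - T²/2 (z(T, D) = -(T*T + 5)/2 = -(T² + 5)/2 = -(5 + T²)/2 = -5/2 - T²/2)
z(-10, -5)² = (-5/2 - ½*(-10)²)² = (-5/2 - ½*100)² = (-5/2 - 50)² = (-105/2)² = 11025/4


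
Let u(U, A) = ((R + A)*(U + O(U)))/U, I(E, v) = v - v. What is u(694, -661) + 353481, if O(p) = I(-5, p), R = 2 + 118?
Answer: 352940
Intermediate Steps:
R = 120
I(E, v) = 0
O(p) = 0
u(U, A) = 120 + A (u(U, A) = ((120 + A)*(U + 0))/U = ((120 + A)*U)/U = (U*(120 + A))/U = 120 + A)
u(694, -661) + 353481 = (120 - 661) + 353481 = -541 + 353481 = 352940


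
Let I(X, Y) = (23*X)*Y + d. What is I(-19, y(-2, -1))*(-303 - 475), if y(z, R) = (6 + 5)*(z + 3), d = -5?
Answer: 3743736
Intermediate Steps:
y(z, R) = 33 + 11*z (y(z, R) = 11*(3 + z) = 33 + 11*z)
I(X, Y) = -5 + 23*X*Y (I(X, Y) = (23*X)*Y - 5 = 23*X*Y - 5 = -5 + 23*X*Y)
I(-19, y(-2, -1))*(-303 - 475) = (-5 + 23*(-19)*(33 + 11*(-2)))*(-303 - 475) = (-5 + 23*(-19)*(33 - 22))*(-778) = (-5 + 23*(-19)*11)*(-778) = (-5 - 4807)*(-778) = -4812*(-778) = 3743736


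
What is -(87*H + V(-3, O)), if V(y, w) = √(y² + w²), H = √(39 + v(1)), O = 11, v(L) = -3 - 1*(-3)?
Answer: -√130 - 87*√39 ≈ -554.72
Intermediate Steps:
v(L) = 0 (v(L) = -3 + 3 = 0)
H = √39 (H = √(39 + 0) = √39 ≈ 6.2450)
V(y, w) = √(w² + y²)
-(87*H + V(-3, O)) = -(87*√39 + √(11² + (-3)²)) = -(87*√39 + √(121 + 9)) = -(87*√39 + √130) = -(√130 + 87*√39) = -√130 - 87*√39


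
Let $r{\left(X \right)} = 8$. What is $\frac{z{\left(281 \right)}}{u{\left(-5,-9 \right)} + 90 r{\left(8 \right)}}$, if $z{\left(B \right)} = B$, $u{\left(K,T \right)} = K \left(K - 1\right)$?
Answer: $\frac{281}{750} \approx 0.37467$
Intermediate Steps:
$u{\left(K,T \right)} = K \left(-1 + K\right)$
$\frac{z{\left(281 \right)}}{u{\left(-5,-9 \right)} + 90 r{\left(8 \right)}} = \frac{281}{- 5 \left(-1 - 5\right) + 90 \cdot 8} = \frac{281}{\left(-5\right) \left(-6\right) + 720} = \frac{281}{30 + 720} = \frac{281}{750}$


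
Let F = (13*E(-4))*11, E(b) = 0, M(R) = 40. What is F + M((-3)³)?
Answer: 40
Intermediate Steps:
F = 0 (F = (13*0)*11 = 0*11 = 0)
F + M((-3)³) = 0 + 40 = 40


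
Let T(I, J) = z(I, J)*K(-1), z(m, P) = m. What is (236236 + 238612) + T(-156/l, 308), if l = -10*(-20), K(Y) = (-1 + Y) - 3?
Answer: 4748519/10 ≈ 4.7485e+5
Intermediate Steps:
K(Y) = -4 + Y
l = 200
T(I, J) = -5*I (T(I, J) = I*(-4 - 1) = I*(-5) = -5*I)
(236236 + 238612) + T(-156/l, 308) = (236236 + 238612) - (-780)/200 = 474848 - (-780)/200 = 474848 - 5*(-39/50) = 474848 + 39/10 = 4748519/10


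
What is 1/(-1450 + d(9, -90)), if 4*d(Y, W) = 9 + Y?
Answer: -2/2891 ≈ -0.00069180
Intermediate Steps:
d(Y, W) = 9/4 + Y/4 (d(Y, W) = (9 + Y)/4 = 9/4 + Y/4)
1/(-1450 + d(9, -90)) = 1/(-1450 + (9/4 + (¼)*9)) = 1/(-1450 + (9/4 + 9/4)) = 1/(-1450 + 9/2) = 1/(-2891/2) = -2/2891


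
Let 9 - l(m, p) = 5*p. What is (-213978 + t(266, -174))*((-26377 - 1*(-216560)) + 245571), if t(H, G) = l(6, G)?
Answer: -92858741646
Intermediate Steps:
l(m, p) = 9 - 5*p
t(H, G) = 9 - 5*G
(-213978 + t(266, -174))*((-26377 - 1*(-216560)) + 245571) = (-213978 + (9 - 5*(-174)))*((-26377 - 1*(-216560)) + 245571) = (-213978 + (9 + 870))*((-26377 + 216560) + 245571) = (-213978 + 879)*(190183 + 245571) = -213099*435754 = -92858741646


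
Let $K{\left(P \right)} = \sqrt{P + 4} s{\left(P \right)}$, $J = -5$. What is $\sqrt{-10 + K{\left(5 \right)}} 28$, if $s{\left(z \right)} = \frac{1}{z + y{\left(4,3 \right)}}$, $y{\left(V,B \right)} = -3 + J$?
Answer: $28 i \sqrt{11} \approx 92.865 i$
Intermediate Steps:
$y{\left(V,B \right)} = -8$ ($y{\left(V,B \right)} = -3 - 5 = -8$)
$s{\left(z \right)} = \frac{1}{-8 + z}$ ($s{\left(z \right)} = \frac{1}{z - 8} = \frac{1}{-8 + z}$)
$K{\left(P \right)} = \frac{\sqrt{4 + P}}{-8 + P}$ ($K{\left(P \right)} = \frac{\sqrt{P + 4}}{-8 + P} = \frac{\sqrt{4 + P}}{-8 + P}$)
$\sqrt{-10 + K{\left(5 \right)}} 28 = \sqrt{-10 + \frac{\sqrt{4 + 5}}{-8 + 5}} \cdot 28 = \sqrt{-10 + \frac{\sqrt{9}}{-3}} \cdot 28 = \sqrt{-10 - 1} \cdot 28 = \sqrt{-11} \cdot 28 = i \sqrt{11} \cdot 28 = 28 i \sqrt{11}$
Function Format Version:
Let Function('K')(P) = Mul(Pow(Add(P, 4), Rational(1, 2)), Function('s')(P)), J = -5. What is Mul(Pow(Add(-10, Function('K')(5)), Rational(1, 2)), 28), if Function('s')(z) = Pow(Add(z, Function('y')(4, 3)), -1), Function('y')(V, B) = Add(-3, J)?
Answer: Mul(28, I, Pow(11, Rational(1, 2))) ≈ Mul(92.865, I)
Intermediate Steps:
Function('y')(V, B) = -8 (Function('y')(V, B) = Add(-3, -5) = -8)
Function('s')(z) = Pow(Add(-8, z), -1) (Function('s')(z) = Pow(Add(z, -8), -1) = Pow(Add(-8, z), -1))
Function('K')(P) = Mul(Pow(Add(-8, P), -1), Pow(Add(4, P), Rational(1, 2))) (Function('K')(P) = Mul(Pow(Add(P, 4), Rational(1, 2)), Pow(Add(-8, P), -1)) = Mul(Pow(Add(4, P), Rational(1, 2)), Pow(Add(-8, P), -1)) = Mul(Pow(Add(-8, P), -1), Pow(Add(4, P), Rational(1, 2))))
Mul(Pow(Add(-10, Function('K')(5)), Rational(1, 2)), 28) = Mul(Pow(Add(-10, Mul(Pow(Add(-8, 5), -1), Pow(Add(4, 5), Rational(1, 2)))), Rational(1, 2)), 28) = Mul(Pow(Add(-10, Mul(Pow(-3, -1), Pow(9, Rational(1, 2)))), Rational(1, 2)), 28) = Mul(Pow(Add(-10, Mul(Rational(-1, 3), 3)), Rational(1, 2)), 28) = Mul(Pow(Add(-10, -1), Rational(1, 2)), 28) = Mul(Pow(-11, Rational(1, 2)), 28) = Mul(Mul(I, Pow(11, Rational(1, 2))), 28) = Mul(28, I, Pow(11, Rational(1, 2)))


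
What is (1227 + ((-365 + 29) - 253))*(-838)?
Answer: -534644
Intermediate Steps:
(1227 + ((-365 + 29) - 253))*(-838) = (1227 + (-336 - 253))*(-838) = (1227 - 589)*(-838) = 638*(-838) = -534644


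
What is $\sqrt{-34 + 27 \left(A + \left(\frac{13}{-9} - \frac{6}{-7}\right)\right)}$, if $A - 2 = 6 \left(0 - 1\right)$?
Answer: $\frac{i \sqrt{7735}}{7} \approx 12.564 i$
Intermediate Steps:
$A = -4$ ($A = 2 + 6 \left(0 - 1\right) = 2 + 6 \left(-1\right) = 2 - 6 = -4$)
$\sqrt{-34 + 27 \left(A + \left(\frac{13}{-9} - \frac{6}{-7}\right)\right)} = \sqrt{-34 + 27 \left(-4 + \left(\frac{13}{-9} - \frac{6}{-7}\right)\right)} = \sqrt{-34 + 27 \left(-4 + \left(13 \left(- \frac{1}{9}\right) - - \frac{6}{7}\right)\right)} = \sqrt{-34 + 27 \left(-4 + \left(- \frac{13}{9} + \frac{6}{7}\right)\right)} = \sqrt{-34 + 27 \left(-4 - \frac{37}{63}\right)} = \sqrt{-34 + 27 \left(- \frac{289}{63}\right)} = \sqrt{-34 - \frac{867}{7}} = \sqrt{- \frac{1105}{7}} = \frac{i \sqrt{7735}}{7}$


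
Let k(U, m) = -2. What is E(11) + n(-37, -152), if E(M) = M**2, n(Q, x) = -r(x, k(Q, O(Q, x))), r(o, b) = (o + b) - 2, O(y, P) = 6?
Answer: 277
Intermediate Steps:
r(o, b) = -2 + b + o (r(o, b) = (b + o) - 2 = -2 + b + o)
n(Q, x) = 4 - x (n(Q, x) = -(-2 - 2 + x) = -(-4 + x) = 4 - x)
E(11) + n(-37, -152) = 11**2 + (4 - 1*(-152)) = 121 + (4 + 152) = 121 + 156 = 277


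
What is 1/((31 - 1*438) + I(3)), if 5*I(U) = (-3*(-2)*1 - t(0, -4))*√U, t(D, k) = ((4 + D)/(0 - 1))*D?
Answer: -10175/4141117 - 30*√3/4141117 ≈ -0.0024696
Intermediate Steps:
t(D, k) = D*(-4 - D) (t(D, k) = ((4 + D)/(-1))*D = ((4 + D)*(-1))*D = (-4 - D)*D = D*(-4 - D))
I(U) = 6*√U/5 (I(U) = ((-3*(-2)*1 - (-1)*0*(4 + 0))*√U)/5 = ((6*1 - (-1)*0*4)*√U)/5 = ((6 - 1*0)*√U)/5 = ((6 + 0)*√U)/5 = (6*√U)/5 = 6*√U/5)
1/((31 - 1*438) + I(3)) = 1/((31 - 1*438) + 6*√3/5) = 1/((31 - 438) + 6*√3/5) = 1/(-407 + 6*√3/5)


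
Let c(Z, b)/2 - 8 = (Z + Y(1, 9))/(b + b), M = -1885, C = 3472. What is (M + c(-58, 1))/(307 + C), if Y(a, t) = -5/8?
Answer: -15421/30232 ≈ -0.51009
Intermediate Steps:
Y(a, t) = -5/8 (Y(a, t) = -5*1/8 = -5/8)
c(Z, b) = 16 + (-5/8 + Z)/b (c(Z, b) = 16 + 2*((Z - 5/8)/(b + b)) = 16 + 2*((-5/8 + Z)/((2*b))) = 16 + 2*((-5/8 + Z)*(1/(2*b))) = 16 + 2*((-5/8 + Z)/(2*b)) = 16 + (-5/8 + Z)/b)
(M + c(-58, 1))/(307 + C) = (-1885 + (-5/8 - 58 + 16*1)/1)/(307 + 3472) = (-1885 + 1*(-5/8 - 58 + 16))/3779 = (-1885 + 1*(-341/8))*(1/3779) = (-1885 - 341/8)*(1/3779) = -15421/8*1/3779 = -15421/30232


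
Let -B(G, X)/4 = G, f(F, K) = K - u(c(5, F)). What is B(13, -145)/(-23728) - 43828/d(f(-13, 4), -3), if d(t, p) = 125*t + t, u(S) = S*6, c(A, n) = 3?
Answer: 65002657/2616012 ≈ 24.848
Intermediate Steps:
u(S) = 6*S
f(F, K) = -18 + K (f(F, K) = K - 6*3 = K - 1*18 = K - 18 = -18 + K)
d(t, p) = 126*t
B(G, X) = -4*G
B(13, -145)/(-23728) - 43828/d(f(-13, 4), -3) = -4*13/(-23728) - 43828*1/(126*(-18 + 4)) = -52*(-1/23728) - 43828/(126*(-14)) = 13/5932 - 43828/(-1764) = 13/5932 - 43828*(-1/1764) = 13/5932 + 10957/441 = 65002657/2616012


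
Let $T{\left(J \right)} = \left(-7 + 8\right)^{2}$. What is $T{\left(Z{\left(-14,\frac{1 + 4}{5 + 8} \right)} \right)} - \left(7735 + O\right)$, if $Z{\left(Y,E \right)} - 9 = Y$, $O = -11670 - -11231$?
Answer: $-7295$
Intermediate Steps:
$O = -439$ ($O = -11670 + 11231 = -439$)
$Z{\left(Y,E \right)} = 9 + Y$
$T{\left(J \right)} = 1$ ($T{\left(J \right)} = 1^{2} = 1$)
$T{\left(Z{\left(-14,\frac{1 + 4}{5 + 8} \right)} \right)} - \left(7735 + O\right) = 1 - \left(7735 - 439\right) = 1 - 7296 = -7295$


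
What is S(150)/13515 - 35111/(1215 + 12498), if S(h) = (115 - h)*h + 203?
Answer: -60414964/20592355 ≈ -2.9339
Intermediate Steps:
S(h) = 203 + h*(115 - h) (S(h) = h*(115 - h) + 203 = 203 + h*(115 - h))
S(150)/13515 - 35111/(1215 + 12498) = (203 - 1*150² + 115*150)/13515 - 35111/(1215 + 12498) = (203 - 1*22500 + 17250)*(1/13515) - 35111/13713 = (203 - 22500 + 17250)*(1/13515) - 35111*1/13713 = -5047*1/13515 - 35111/13713 = -5047/13515 - 35111/13713 = -60414964/20592355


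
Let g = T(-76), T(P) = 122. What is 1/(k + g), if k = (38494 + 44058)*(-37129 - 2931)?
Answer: -1/3307032998 ≈ -3.0239e-10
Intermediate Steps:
k = -3307033120 (k = 82552*(-40060) = -3307033120)
g = 122
1/(k + g) = 1/(-3307033120 + 122) = 1/(-3307032998) = -1/3307032998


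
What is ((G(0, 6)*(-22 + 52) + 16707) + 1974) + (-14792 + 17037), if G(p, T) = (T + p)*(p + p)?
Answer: 20926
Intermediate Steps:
G(p, T) = 2*p*(T + p) (G(p, T) = (T + p)*(2*p) = 2*p*(T + p))
((G(0, 6)*(-22 + 52) + 16707) + 1974) + (-14792 + 17037) = (((2*0*(6 + 0))*(-22 + 52) + 16707) + 1974) + (-14792 + 17037) = (((2*0*6)*30 + 16707) + 1974) + 2245 = ((0*30 + 16707) + 1974) + 2245 = ((0 + 16707) + 1974) + 2245 = (16707 + 1974) + 2245 = 18681 + 2245 = 20926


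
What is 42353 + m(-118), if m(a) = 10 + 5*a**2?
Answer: 111983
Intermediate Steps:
42353 + m(-118) = 42353 + (10 + 5*(-118)**2) = 42353 + (10 + 5*13924) = 42353 + (10 + 69620) = 42353 + 69630 = 111983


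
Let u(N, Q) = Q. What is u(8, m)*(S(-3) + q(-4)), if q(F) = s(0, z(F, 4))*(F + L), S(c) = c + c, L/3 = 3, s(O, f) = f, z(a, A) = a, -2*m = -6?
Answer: -78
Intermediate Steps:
m = 3 (m = -1/2*(-6) = 3)
L = 9 (L = 3*3 = 9)
S(c) = 2*c
q(F) = F*(9 + F) (q(F) = F*(F + 9) = F*(9 + F))
u(8, m)*(S(-3) + q(-4)) = 3*(2*(-3) - 4*(9 - 4)) = 3*(-6 - 4*5) = 3*(-6 - 20) = 3*(-26) = -78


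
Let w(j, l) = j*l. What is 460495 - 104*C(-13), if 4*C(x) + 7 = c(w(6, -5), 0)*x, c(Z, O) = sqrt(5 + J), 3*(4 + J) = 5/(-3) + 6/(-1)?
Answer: 460677 + 338*I*sqrt(14)/3 ≈ 4.6068e+5 + 421.56*I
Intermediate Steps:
J = -59/9 (J = -4 + (5/(-3) + 6/(-1))/3 = -4 + (5*(-1/3) + 6*(-1))/3 = -4 + (-5/3 - 6)/3 = -4 + (1/3)*(-23/3) = -4 - 23/9 = -59/9 ≈ -6.5556)
c(Z, O) = I*sqrt(14)/3 (c(Z, O) = sqrt(5 - 59/9) = sqrt(-14/9) = I*sqrt(14)/3)
C(x) = -7/4 + I*x*sqrt(14)/12 (C(x) = -7/4 + ((I*sqrt(14)/3)*x)/4 = -7/4 + (I*x*sqrt(14)/3)/4 = -7/4 + I*x*sqrt(14)/12)
460495 - 104*C(-13) = 460495 - 104*(-7/4 + (1/12)*I*(-13)*sqrt(14)) = 460495 - 104*(-7/4 - 13*I*sqrt(14)/12) = 460495 - (-182 - 338*I*sqrt(14)/3) = 460495 + (182 + 338*I*sqrt(14)/3) = 460677 + 338*I*sqrt(14)/3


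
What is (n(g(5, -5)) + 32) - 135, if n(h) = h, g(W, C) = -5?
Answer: -108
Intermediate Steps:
(n(g(5, -5)) + 32) - 135 = (-5 + 32) - 135 = 27 - 135 = -108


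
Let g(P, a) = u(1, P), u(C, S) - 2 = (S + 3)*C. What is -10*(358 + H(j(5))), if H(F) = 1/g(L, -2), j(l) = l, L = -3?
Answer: -3585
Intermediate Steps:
u(C, S) = 2 + C*(3 + S) (u(C, S) = 2 + (S + 3)*C = 2 + (3 + S)*C = 2 + C*(3 + S))
g(P, a) = 5 + P (g(P, a) = 2 + 3*1 + 1*P = 2 + 3 + P = 5 + P)
H(F) = ½ (H(F) = 1/(5 - 3) = 1/2 = ½)
-10*(358 + H(j(5))) = -10*(358 + ½) = -10*717/2 = -3585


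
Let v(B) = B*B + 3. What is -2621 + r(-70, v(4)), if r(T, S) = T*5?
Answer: -2971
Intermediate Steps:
v(B) = 3 + B² (v(B) = B² + 3 = 3 + B²)
r(T, S) = 5*T
-2621 + r(-70, v(4)) = -2621 + 5*(-70) = -2621 - 350 = -2971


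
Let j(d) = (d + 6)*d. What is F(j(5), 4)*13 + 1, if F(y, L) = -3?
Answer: -38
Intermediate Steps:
j(d) = d*(6 + d) (j(d) = (6 + d)*d = d*(6 + d))
F(j(5), 4)*13 + 1 = -3*13 + 1 = -39 + 1 = -38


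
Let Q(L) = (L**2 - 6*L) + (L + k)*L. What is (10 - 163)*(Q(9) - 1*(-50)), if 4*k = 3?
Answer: -100827/4 ≈ -25207.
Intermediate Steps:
k = 3/4 (k = (1/4)*3 = 3/4 ≈ 0.75000)
Q(L) = L**2 - 6*L + L*(3/4 + L) (Q(L) = (L**2 - 6*L) + (L + 3/4)*L = (L**2 - 6*L) + (3/4 + L)*L = (L**2 - 6*L) + L*(3/4 + L) = L**2 - 6*L + L*(3/4 + L))
(10 - 163)*(Q(9) - 1*(-50)) = (10 - 163)*((1/4)*9*(-21 + 8*9) - 1*(-50)) = -153*((1/4)*9*(-21 + 72) + 50) = -153*((1/4)*9*51 + 50) = -153*(459/4 + 50) = -153*659/4 = -100827/4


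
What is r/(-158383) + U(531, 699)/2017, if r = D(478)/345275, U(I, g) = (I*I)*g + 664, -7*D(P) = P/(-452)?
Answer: 17050921658541241110387/174496241143900550 ≈ 97715.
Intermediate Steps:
D(P) = P/3164 (D(P) = -P/(7*(-452)) = -P*(-1)/(7*452) = -(-1)*P/3164 = P/3164)
U(I, g) = 664 + g*I**2 (U(I, g) = I**2*g + 664 = g*I**2 + 664 = 664 + g*I**2)
r = 239/546225050 (r = ((1/3164)*478)/345275 = (239/1582)*(1/345275) = 239/546225050 ≈ 4.3755e-7)
r/(-158383) + U(531, 699)/2017 = (239/546225050)/(-158383) + (664 + 699*531**2)/2017 = (239/546225050)*(-1/158383) + (664 + 699*281961)*(1/2017) = -239/86512762094150 + (664 + 197090739)*(1/2017) = -239/86512762094150 + 197091403*(1/2017) = -239/86512762094150 + 197091403/2017 = 17050921658541241110387/174496241143900550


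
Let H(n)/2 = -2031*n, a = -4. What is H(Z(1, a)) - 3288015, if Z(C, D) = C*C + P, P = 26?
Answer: -3397689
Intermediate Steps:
Z(C, D) = 26 + C² (Z(C, D) = C*C + 26 = C² + 26 = 26 + C²)
H(n) = -4062*n (H(n) = 2*(-2031*n) = -4062*n)
H(Z(1, a)) - 3288015 = -4062*(26 + 1²) - 3288015 = -4062*(26 + 1) - 3288015 = -4062*27 - 3288015 = -109674 - 3288015 = -3397689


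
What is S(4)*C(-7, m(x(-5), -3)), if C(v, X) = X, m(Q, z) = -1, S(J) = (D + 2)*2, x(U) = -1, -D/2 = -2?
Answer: -12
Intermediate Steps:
D = 4 (D = -2*(-2) = 4)
S(J) = 12 (S(J) = (4 + 2)*2 = 6*2 = 12)
S(4)*C(-7, m(x(-5), -3)) = 12*(-1) = -12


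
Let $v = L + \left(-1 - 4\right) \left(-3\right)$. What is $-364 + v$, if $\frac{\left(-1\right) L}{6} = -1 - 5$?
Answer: $-313$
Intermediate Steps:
$L = 36$ ($L = - 6 \left(-1 - 5\right) = \left(-6\right) \left(-6\right) = 36$)
$v = 51$ ($v = 36 + \left(-1 - 4\right) \left(-3\right) = 36 - -15 = 36 + 15 = 51$)
$-364 + v = -364 + 51 = -313$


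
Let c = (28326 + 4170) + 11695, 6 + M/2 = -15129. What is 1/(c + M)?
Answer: 1/13921 ≈ 7.1834e-5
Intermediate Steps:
M = -30270 (M = -12 + 2*(-15129) = -12 - 30258 = -30270)
c = 44191 (c = 32496 + 11695 = 44191)
1/(c + M) = 1/(44191 - 30270) = 1/13921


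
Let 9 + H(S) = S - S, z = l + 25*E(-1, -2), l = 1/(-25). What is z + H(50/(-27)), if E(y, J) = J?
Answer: -1476/25 ≈ -59.040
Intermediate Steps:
l = -1/25 ≈ -0.040000
z = -1251/25 (z = -1/25 + 25*(-2) = -1/25 - 50 = -1251/25 ≈ -50.040)
H(S) = -9 (H(S) = -9 + (S - S) = -9 + 0 = -9)
z + H(50/(-27)) = -1251/25 - 9 = -1476/25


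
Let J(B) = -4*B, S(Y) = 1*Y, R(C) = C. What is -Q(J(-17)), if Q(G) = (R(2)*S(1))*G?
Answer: -136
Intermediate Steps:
S(Y) = Y
Q(G) = 2*G (Q(G) = (2*1)*G = 2*G)
-Q(J(-17)) = -2*(-4*(-17)) = -2*68 = -1*136 = -136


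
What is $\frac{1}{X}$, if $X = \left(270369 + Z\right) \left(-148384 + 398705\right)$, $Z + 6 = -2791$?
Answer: $\frac{1}{66978890612} \approx 1.493 \cdot 10^{-11}$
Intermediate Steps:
$Z = -2797$ ($Z = -6 - 2791 = -2797$)
$X = 66978890612$ ($X = \left(270369 - 2797\right) \left(-148384 + 398705\right) = 267572 \cdot 250321 = 66978890612$)
$\frac{1}{X} = \frac{1}{66978890612}$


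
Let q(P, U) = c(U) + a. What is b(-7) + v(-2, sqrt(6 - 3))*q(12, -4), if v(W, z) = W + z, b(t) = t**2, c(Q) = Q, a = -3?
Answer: 63 - 7*sqrt(3) ≈ 50.876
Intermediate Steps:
q(P, U) = -3 + U (q(P, U) = U - 3 = -3 + U)
b(-7) + v(-2, sqrt(6 - 3))*q(12, -4) = (-7)**2 + (-2 + sqrt(6 - 3))*(-3 - 4) = 49 + (-2 + sqrt(3))*(-7) = 49 + (14 - 7*sqrt(3)) = 63 - 7*sqrt(3)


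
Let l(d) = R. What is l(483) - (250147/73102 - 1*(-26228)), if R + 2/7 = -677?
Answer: -13769562403/511714 ≈ -26909.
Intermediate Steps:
R = -4741/7 (R = -2/7 - 677 = -4741/7 ≈ -677.29)
l(d) = -4741/7
l(483) - (250147/73102 - 1*(-26228)) = -4741/7 - (250147/73102 - 1*(-26228)) = -4741/7 - (250147*(1/73102) + 26228) = -4741/7 - (250147/73102 + 26228) = -4741/7 - 1*1917569403/73102 = -4741/7 - 1917569403/73102 = -13769562403/511714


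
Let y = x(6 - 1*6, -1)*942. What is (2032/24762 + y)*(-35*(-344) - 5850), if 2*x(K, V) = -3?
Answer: -108283756030/12381 ≈ -8.7460e+6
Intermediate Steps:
x(K, V) = -3/2 (x(K, V) = (1/2)*(-3) = -3/2)
y = -1413 (y = -3/2*942 = -1413)
(2032/24762 + y)*(-35*(-344) - 5850) = (2032/24762 - 1413)*(-35*(-344) - 5850) = (2032*(1/24762) - 1413)*(12040 - 5850) = (1016/12381 - 1413)*6190 = -17493337/12381*6190 = -108283756030/12381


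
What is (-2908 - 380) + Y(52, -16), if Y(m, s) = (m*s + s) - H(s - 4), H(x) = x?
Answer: -4116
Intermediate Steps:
Y(m, s) = 4 + m*s (Y(m, s) = (m*s + s) - (s - 4) = (s + m*s) - (-4 + s) = (s + m*s) + (4 - s) = 4 + m*s)
(-2908 - 380) + Y(52, -16) = (-2908 - 380) + (4 + 52*(-16)) = -3288 + (4 - 832) = -3288 - 828 = -4116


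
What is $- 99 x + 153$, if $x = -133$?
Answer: $13320$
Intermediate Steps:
$- 99 x + 153 = \left(-99\right) \left(-133\right) + 153 = 13167 + 153 = 13320$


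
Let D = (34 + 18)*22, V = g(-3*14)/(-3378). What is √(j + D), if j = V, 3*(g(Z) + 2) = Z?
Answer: 8*√50992599/1689 ≈ 33.823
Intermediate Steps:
g(Z) = -2 + Z/3
V = 8/1689 (V = (-2 + (-3*14)/3)/(-3378) = (-2 + (⅓)*(-42))*(-1/3378) = (-2 - 14)*(-1/3378) = -16*(-1/3378) = 8/1689 ≈ 0.0047365)
j = 8/1689 ≈ 0.0047365
D = 1144 (D = 52*22 = 1144)
√(j + D) = √(8/1689 + 1144) = √(1932224/1689) = 8*√50992599/1689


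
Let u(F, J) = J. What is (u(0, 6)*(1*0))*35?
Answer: 0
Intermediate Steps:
(u(0, 6)*(1*0))*35 = (6*(1*0))*35 = (6*0)*35 = 0*35 = 0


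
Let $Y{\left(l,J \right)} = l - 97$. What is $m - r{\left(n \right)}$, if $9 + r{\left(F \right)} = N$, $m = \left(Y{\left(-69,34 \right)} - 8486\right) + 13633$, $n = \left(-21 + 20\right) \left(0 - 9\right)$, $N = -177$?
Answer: $5167$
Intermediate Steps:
$Y{\left(l,J \right)} = -97 + l$
$n = 9$ ($n = \left(-1\right) \left(-9\right) = 9$)
$m = 4981$ ($m = \left(\left(-97 - 69\right) - 8486\right) + 13633 = \left(-166 - 8486\right) + 13633 = -8652 + 13633 = 4981$)
$r{\left(F \right)} = -186$ ($r{\left(F \right)} = -9 - 177 = -186$)
$m - r{\left(n \right)} = 4981 - -186 = 4981 + 186 = 5167$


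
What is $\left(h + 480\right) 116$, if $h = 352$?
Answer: $96512$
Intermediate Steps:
$\left(h + 480\right) 116 = \left(352 + 480\right) 116 = 832 \cdot 116 = 96512$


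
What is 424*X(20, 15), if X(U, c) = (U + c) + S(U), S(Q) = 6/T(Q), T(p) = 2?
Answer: 16112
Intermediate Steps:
S(Q) = 3 (S(Q) = 6/2 = 6*(½) = 3)
X(U, c) = 3 + U + c (X(U, c) = (U + c) + 3 = 3 + U + c)
424*X(20, 15) = 424*(3 + 20 + 15) = 424*38 = 16112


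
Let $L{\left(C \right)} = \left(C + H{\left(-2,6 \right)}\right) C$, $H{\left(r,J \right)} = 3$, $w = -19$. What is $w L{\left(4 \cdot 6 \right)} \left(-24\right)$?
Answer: $295488$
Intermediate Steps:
$L{\left(C \right)} = C \left(3 + C\right)$ ($L{\left(C \right)} = \left(C + 3\right) C = \left(3 + C\right) C = C \left(3 + C\right)$)
$w L{\left(4 \cdot 6 \right)} \left(-24\right) = - 19 \cdot 4 \cdot 6 \left(3 + 4 \cdot 6\right) \left(-24\right) = - 19 \cdot 24 \left(3 + 24\right) \left(-24\right) = - 19 \cdot 24 \cdot 27 \left(-24\right) = \left(-19\right) 648 \left(-24\right) = \left(-12312\right) \left(-24\right) = 295488$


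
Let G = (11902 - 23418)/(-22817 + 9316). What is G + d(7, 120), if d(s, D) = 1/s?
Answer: 94113/94507 ≈ 0.99583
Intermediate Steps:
G = 11516/13501 (G = -11516/(-13501) = -11516*(-1/13501) = 11516/13501 ≈ 0.85297)
G + d(7, 120) = 11516/13501 + 1/7 = 11516/13501 + ⅐ = 94113/94507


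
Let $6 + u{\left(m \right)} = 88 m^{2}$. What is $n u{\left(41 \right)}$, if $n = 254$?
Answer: $37572188$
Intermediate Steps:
$u{\left(m \right)} = -6 + 88 m^{2}$
$n u{\left(41 \right)} = 254 \left(-6 + 88 \cdot 41^{2}\right) = 254 \left(-6 + 88 \cdot 1681\right) = 254 \left(-6 + 147928\right) = 254 \cdot 147922 = 37572188$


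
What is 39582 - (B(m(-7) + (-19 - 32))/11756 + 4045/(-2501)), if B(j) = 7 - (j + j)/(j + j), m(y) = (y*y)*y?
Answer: 581913922003/14700878 ≈ 39584.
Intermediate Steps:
m(y) = y**3 (m(y) = y**2*y = y**3)
B(j) = 6 (B(j) = 7 - 2*j/(2*j) = 7 - 2*j*1/(2*j) = 7 - 1*1 = 7 - 1 = 6)
39582 - (B(m(-7) + (-19 - 32))/11756 + 4045/(-2501)) = 39582 - (6/11756 + 4045/(-2501)) = 39582 - (6*(1/11756) + 4045*(-1/2501)) = 39582 - (3/5878 - 4045/2501) = 39582 - 1*(-23769007/14700878) = 39582 + 23769007/14700878 = 581913922003/14700878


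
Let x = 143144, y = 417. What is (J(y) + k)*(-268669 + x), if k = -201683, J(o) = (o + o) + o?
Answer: 25159226800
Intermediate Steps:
J(o) = 3*o (J(o) = 2*o + o = 3*o)
(J(y) + k)*(-268669 + x) = (3*417 - 201683)*(-268669 + 143144) = (1251 - 201683)*(-125525) = -200432*(-125525) = 25159226800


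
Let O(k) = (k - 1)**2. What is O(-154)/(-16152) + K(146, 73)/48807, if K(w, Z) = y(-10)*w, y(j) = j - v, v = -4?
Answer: -131859703/87592296 ≈ -1.5054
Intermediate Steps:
y(j) = 4 + j (y(j) = j - 1*(-4) = j + 4 = 4 + j)
O(k) = (-1 + k)**2
K(w, Z) = -6*w (K(w, Z) = (4 - 10)*w = -6*w)
O(-154)/(-16152) + K(146, 73)/48807 = (-1 - 154)**2/(-16152) - 6*146/48807 = (-155)**2*(-1/16152) - 876*1/48807 = 24025*(-1/16152) - 292/16269 = -24025/16152 - 292/16269 = -131859703/87592296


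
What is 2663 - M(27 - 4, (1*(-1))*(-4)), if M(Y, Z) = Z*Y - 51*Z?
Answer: 2775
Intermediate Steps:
M(Y, Z) = -51*Z + Y*Z (M(Y, Z) = Y*Z - 51*Z = -51*Z + Y*Z)
2663 - M(27 - 4, (1*(-1))*(-4)) = 2663 - (1*(-1))*(-4)*(-51 + (27 - 4)) = 2663 - (-1*(-4))*(-51 + 23) = 2663 - 4*(-28) = 2663 - 1*(-112) = 2663 + 112 = 2775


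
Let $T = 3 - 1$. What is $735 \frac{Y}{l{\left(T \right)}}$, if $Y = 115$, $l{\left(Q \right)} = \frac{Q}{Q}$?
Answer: $84525$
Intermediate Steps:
$T = 2$ ($T = 3 - 1 = 2$)
$l{\left(Q \right)} = 1$
$735 \frac{Y}{l{\left(T \right)}} = 735 \cdot \frac{115}{1} = 735 \cdot 115 \cdot 1 = 735 \cdot 115 = 84525$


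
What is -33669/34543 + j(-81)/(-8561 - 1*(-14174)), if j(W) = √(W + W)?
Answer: -33669/34543 + 3*I*√2/1871 ≈ -0.9747 + 0.0022676*I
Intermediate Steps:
j(W) = √2*√W (j(W) = √(2*W) = √2*√W)
-33669/34543 + j(-81)/(-8561 - 1*(-14174)) = -33669/34543 + (√2*√(-81))/(-8561 - 1*(-14174)) = -33669*1/34543 + (√2*(9*I))/(-8561 + 14174) = -33669/34543 + (9*I*√2)/5613 = -33669/34543 + (9*I*√2)*(1/5613) = -33669/34543 + 3*I*√2/1871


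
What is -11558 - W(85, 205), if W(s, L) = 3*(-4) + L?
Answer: -11751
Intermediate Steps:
W(s, L) = -12 + L
-11558 - W(85, 205) = -11558 - (-12 + 205) = -11558 - 1*193 = -11558 - 193 = -11751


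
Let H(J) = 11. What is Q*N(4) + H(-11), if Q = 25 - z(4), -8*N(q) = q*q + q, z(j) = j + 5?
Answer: -29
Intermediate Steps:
z(j) = 5 + j
N(q) = -q/8 - q²/8 (N(q) = -(q*q + q)/8 = -(q² + q)/8 = -(q + q²)/8 = -q/8 - q²/8)
Q = 16 (Q = 25 - (5 + 4) = 25 - 1*9 = 25 - 9 = 16)
Q*N(4) + H(-11) = 16*(-⅛*4*(1 + 4)) + 11 = 16*(-⅛*4*5) + 11 = 16*(-5/2) + 11 = -40 + 11 = -29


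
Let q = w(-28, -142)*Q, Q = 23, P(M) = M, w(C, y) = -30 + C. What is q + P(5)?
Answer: -1329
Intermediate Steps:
q = -1334 (q = (-30 - 28)*23 = -58*23 = -1334)
q + P(5) = -1334 + 5 = -1329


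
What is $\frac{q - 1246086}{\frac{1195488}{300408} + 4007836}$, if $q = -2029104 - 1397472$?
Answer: $- \frac{29243855127}{25083066512} \approx -1.1659$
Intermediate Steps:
$q = -3426576$ ($q = -2029104 - 1397472 = -3426576$)
$\frac{q - 1246086}{\frac{1195488}{300408} + 4007836} = \frac{-3426576 - 1246086}{\frac{1195488}{300408} + 4007836} = - \frac{4672662}{1195488 \cdot \frac{1}{300408} + 4007836} = - \frac{4672662}{\frac{49812}{12517} + 4007836} = - \frac{4672662}{\frac{50166133024}{12517}} = \left(-4672662\right) \frac{12517}{50166133024} = - \frac{29243855127}{25083066512}$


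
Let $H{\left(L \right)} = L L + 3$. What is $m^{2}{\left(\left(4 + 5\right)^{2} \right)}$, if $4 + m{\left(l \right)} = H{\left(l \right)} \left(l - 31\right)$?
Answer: $107712614416$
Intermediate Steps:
$H{\left(L \right)} = 3 + L^{2}$ ($H{\left(L \right)} = L^{2} + 3 = 3 + L^{2}$)
$m{\left(l \right)} = -4 + \left(-31 + l\right) \left(3 + l^{2}\right)$ ($m{\left(l \right)} = -4 + \left(3 + l^{2}\right) \left(l - 31\right) = -4 + \left(3 + l^{2}\right) \left(-31 + l\right) = -4 + \left(-31 + l\right) \left(3 + l^{2}\right)$)
$m^{2}{\left(\left(4 + 5\right)^{2} \right)} = \left(-97 - 31 \left(\left(4 + 5\right)^{2}\right)^{2} + \left(4 + 5\right)^{2} \left(3 + \left(\left(4 + 5\right)^{2}\right)^{2}\right)\right)^{2} = \left(-97 - 31 \left(9^{2}\right)^{2} + 9^{2} \left(3 + \left(9^{2}\right)^{2}\right)\right)^{2} = \left(-97 - 31 \cdot 81^{2} + 81 \left(3 + 81^{2}\right)\right)^{2} = \left(-97 - 203391 + 81 \left(3 + 6561\right)\right)^{2} = \left(-97 - 203391 + 81 \cdot 6564\right)^{2} = \left(-97 - 203391 + 531684\right)^{2} = 328196^{2} = 107712614416$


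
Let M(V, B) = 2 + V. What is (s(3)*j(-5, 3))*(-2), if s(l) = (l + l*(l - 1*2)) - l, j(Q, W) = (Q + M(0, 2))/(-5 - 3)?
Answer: -9/4 ≈ -2.2500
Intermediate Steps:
j(Q, W) = -¼ - Q/8 (j(Q, W) = (Q + (2 + 0))/(-5 - 3) = (Q + 2)/(-8) = (2 + Q)*(-⅛) = -¼ - Q/8)
s(l) = l*(-2 + l) (s(l) = (l + l*(l - 2)) - l = (l + l*(-2 + l)) - l = l*(-2 + l))
(s(3)*j(-5, 3))*(-2) = ((3*(-2 + 3))*(-¼ - ⅛*(-5)))*(-2) = ((3*1)*(-¼ + 5/8))*(-2) = (3*(3/8))*(-2) = (9/8)*(-2) = -9/4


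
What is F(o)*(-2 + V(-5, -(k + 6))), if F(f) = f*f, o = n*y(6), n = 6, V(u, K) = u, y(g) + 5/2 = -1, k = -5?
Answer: -3087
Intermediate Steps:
y(g) = -7/2 (y(g) = -5/2 - 1 = -7/2)
o = -21 (o = 6*(-7/2) = -21)
F(f) = f²
F(o)*(-2 + V(-5, -(k + 6))) = (-21)²*(-2 - 5) = 441*(-7) = -3087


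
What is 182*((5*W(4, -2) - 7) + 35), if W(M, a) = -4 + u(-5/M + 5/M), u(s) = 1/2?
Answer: 1911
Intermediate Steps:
u(s) = ½
W(M, a) = -7/2 (W(M, a) = -4 + ½ = -7/2)
182*((5*W(4, -2) - 7) + 35) = 182*((5*(-7/2) - 7) + 35) = 182*((-35/2 - 7) + 35) = 182*(-49/2 + 35) = 182*(21/2) = 1911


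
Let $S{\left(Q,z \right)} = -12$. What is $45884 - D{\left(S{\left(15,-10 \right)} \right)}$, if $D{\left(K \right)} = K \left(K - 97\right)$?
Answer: $44576$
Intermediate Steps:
$D{\left(K \right)} = K \left(-97 + K\right)$
$45884 - D{\left(S{\left(15,-10 \right)} \right)} = 45884 - - 12 \left(-97 - 12\right) = 45884 - \left(-12\right) \left(-109\right) = 45884 - 1308 = 44576$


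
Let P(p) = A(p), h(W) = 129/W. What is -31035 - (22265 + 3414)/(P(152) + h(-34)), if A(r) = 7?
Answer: -4255901/109 ≈ -39045.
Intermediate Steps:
P(p) = 7
-31035 - (22265 + 3414)/(P(152) + h(-34)) = -31035 - (22265 + 3414)/(7 + 129/(-34)) = -31035 - 25679/(7 + 129*(-1/34)) = -31035 - 25679/(7 - 129/34) = -31035 - 25679/109/34 = -31035 - 25679*34/109 = -31035 - 1*873086/109 = -31035 - 873086/109 = -4255901/109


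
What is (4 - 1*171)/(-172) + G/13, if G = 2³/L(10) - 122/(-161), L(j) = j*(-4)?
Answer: 1824883/1799980 ≈ 1.0138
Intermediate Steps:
L(j) = -4*j
G = 449/805 (G = 2³/((-4*10)) - 122/(-161) = 8/(-40) - 122*(-1/161) = 8*(-1/40) + 122/161 = -⅕ + 122/161 = 449/805 ≈ 0.55776)
(4 - 1*171)/(-172) + G/13 = (4 - 1*171)/(-172) + (449/805)/13 = (4 - 171)*(-1/172) + (449/805)*(1/13) = -167*(-1/172) + 449/10465 = 167/172 + 449/10465 = 1824883/1799980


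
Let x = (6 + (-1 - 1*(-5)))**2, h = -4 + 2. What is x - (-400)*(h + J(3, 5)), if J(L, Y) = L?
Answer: 500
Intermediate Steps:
h = -2
x = 100 (x = (6 + (-1 + 5))**2 = (6 + 4)**2 = 10**2 = 100)
x - (-400)*(h + J(3, 5)) = 100 - (-400)*(-2 + 3) = 100 - (-400) = 100 - 80*(-5) = 100 + 400 = 500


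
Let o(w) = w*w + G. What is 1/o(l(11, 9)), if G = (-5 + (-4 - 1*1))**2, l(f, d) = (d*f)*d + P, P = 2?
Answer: 1/797549 ≈ 1.2538e-6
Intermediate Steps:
l(f, d) = 2 + f*d**2 (l(f, d) = (d*f)*d + 2 = f*d**2 + 2 = 2 + f*d**2)
G = 100 (G = (-5 + (-4 - 1))**2 = (-5 - 5)**2 = (-10)**2 = 100)
o(w) = 100 + w**2 (o(w) = w*w + 100 = w**2 + 100 = 100 + w**2)
1/o(l(11, 9)) = 1/(100 + (2 + 11*9**2)**2) = 1/(100 + (2 + 11*81)**2) = 1/(100 + (2 + 891)**2) = 1/(100 + 893**2) = 1/(100 + 797449) = 1/797549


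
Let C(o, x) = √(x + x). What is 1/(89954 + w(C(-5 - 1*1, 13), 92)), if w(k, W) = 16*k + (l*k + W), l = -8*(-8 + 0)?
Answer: 45023/4054057858 - 20*√26/2027028929 ≈ 1.1055e-5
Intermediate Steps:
l = 64 (l = -8*(-8) = 64)
C(o, x) = √2*√x (C(o, x) = √(2*x) = √2*√x)
w(k, W) = W + 80*k (w(k, W) = 16*k + (64*k + W) = 16*k + (W + 64*k) = W + 80*k)
1/(89954 + w(C(-5 - 1*1, 13), 92)) = 1/(89954 + (92 + 80*(√2*√13))) = 1/(89954 + (92 + 80*√26)) = 1/(90046 + 80*√26)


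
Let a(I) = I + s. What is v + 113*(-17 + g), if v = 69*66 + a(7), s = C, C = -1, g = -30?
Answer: -751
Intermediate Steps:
s = -1
a(I) = -1 + I (a(I) = I - 1 = -1 + I)
v = 4560 (v = 69*66 + (-1 + 7) = 4554 + 6 = 4560)
v + 113*(-17 + g) = 4560 + 113*(-17 - 30) = 4560 + 113*(-47) = 4560 - 5311 = -751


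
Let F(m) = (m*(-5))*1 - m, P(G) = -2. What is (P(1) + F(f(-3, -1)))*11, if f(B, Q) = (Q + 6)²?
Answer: -1672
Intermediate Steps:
f(B, Q) = (6 + Q)²
F(m) = -6*m (F(m) = -5*m*1 - m = -5*m - m = -6*m)
(P(1) + F(f(-3, -1)))*11 = (-2 - 6*(6 - 1)²)*11 = (-2 - 6*5²)*11 = (-2 - 6*25)*11 = (-2 - 150)*11 = -152*11 = -1672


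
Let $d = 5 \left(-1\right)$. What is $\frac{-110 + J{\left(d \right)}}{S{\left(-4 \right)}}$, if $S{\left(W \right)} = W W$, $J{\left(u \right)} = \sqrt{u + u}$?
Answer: $- \frac{55}{8} + \frac{i \sqrt{10}}{16} \approx -6.875 + 0.19764 i$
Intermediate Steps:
$d = -5$
$J{\left(u \right)} = \sqrt{2} \sqrt{u}$ ($J{\left(u \right)} = \sqrt{2 u} = \sqrt{2} \sqrt{u}$)
$S{\left(W \right)} = W^{2}$
$\frac{-110 + J{\left(d \right)}}{S{\left(-4 \right)}} = \frac{-110 + \sqrt{2} \sqrt{-5}}{\left(-4\right)^{2}} = \frac{-110 + \sqrt{2} i \sqrt{5}}{16} = \frac{-110 + i \sqrt{10}}{16} = - \frac{55}{8} + \frac{i \sqrt{10}}{16}$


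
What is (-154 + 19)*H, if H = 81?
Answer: -10935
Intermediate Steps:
(-154 + 19)*H = (-154 + 19)*81 = -135*81 = -10935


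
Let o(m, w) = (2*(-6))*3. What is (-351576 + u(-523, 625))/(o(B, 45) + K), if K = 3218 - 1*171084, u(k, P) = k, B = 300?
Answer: 352099/167902 ≈ 2.0970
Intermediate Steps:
o(m, w) = -36 (o(m, w) = -12*3 = -36)
K = -167866 (K = 3218 - 171084 = -167866)
(-351576 + u(-523, 625))/(o(B, 45) + K) = (-351576 - 523)/(-36 - 167866) = -352099/(-167902) = -352099*(-1/167902) = 352099/167902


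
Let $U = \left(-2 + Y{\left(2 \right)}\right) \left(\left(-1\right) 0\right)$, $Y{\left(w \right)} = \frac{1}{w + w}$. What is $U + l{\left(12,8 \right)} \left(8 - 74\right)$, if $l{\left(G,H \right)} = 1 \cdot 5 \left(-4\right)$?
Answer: $1320$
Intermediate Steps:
$l{\left(G,H \right)} = -20$ ($l{\left(G,H \right)} = 5 \left(-4\right) = -20$)
$Y{\left(w \right)} = \frac{1}{2 w}$
$U = 0$ ($U = \left(-2 + \frac{1}{2 \cdot 2}\right) \left(\left(-1\right) 0\right) = \left(-2 + \frac{1}{2} \cdot \frac{1}{2}\right) 0 = \left(-2 + \frac{1}{4}\right) 0 = \left(- \frac{7}{4}\right) 0 = 0$)
$U + l{\left(12,8 \right)} \left(8 - 74\right) = 0 - 20 \left(8 - 74\right) = 0 - -1320 = 0 + 1320 = 1320$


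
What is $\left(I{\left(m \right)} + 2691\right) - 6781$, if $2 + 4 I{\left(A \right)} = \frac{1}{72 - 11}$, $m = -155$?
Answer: $- \frac{998081}{244} \approx -4090.5$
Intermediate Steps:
$I{\left(A \right)} = - \frac{121}{244}$ ($I{\left(A \right)} = - \frac{1}{2} + \frac{1}{4 \left(72 - 11\right)} = - \frac{1}{2} + \frac{1}{4 \cdot 61} = - \frac{1}{2} + \frac{1}{4} \cdot \frac{1}{61} = - \frac{1}{2} + \frac{1}{244} = - \frac{121}{244}$)
$\left(I{\left(m \right)} + 2691\right) - 6781 = \left(- \frac{121}{244} + 2691\right) - 6781 = \frac{656483}{244} - 6781 = - \frac{998081}{244}$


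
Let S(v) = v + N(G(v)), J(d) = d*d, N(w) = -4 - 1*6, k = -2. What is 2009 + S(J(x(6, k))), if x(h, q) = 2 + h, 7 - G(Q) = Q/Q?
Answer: 2063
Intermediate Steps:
G(Q) = 6 (G(Q) = 7 - Q/Q = 7 - 1*1 = 7 - 1 = 6)
N(w) = -10 (N(w) = -4 - 6 = -10)
J(d) = d²
S(v) = -10 + v (S(v) = v - 10 = -10 + v)
2009 + S(J(x(6, k))) = 2009 + (-10 + (2 + 6)²) = 2009 + (-10 + 8²) = 2009 + (-10 + 64) = 2009 + 54 = 2063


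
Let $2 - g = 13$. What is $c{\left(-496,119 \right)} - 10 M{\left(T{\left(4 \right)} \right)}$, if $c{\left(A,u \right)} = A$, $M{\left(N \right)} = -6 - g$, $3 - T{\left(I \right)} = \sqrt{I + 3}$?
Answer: $-546$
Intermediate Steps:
$g = -11$ ($g = 2 - 13 = -11$)
$T{\left(I \right)} = 3 - \sqrt{3 + I}$ ($T{\left(I \right)} = 3 - \sqrt{I + 3} = 3 - \sqrt{3 + I}$)
$M{\left(N \right)} = 5$ ($M{\left(N \right)} = -6 - -11 = -6 + 11 = 5$)
$c{\left(-496,119 \right)} - 10 M{\left(T{\left(4 \right)} \right)} = -496 - 50 = -546$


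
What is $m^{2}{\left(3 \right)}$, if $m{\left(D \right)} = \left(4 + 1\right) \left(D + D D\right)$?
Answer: $3600$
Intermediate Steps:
$m{\left(D \right)} = 5 D + 5 D^{2}$ ($m{\left(D \right)} = 5 \left(D + D^{2}\right) = 5 D + 5 D^{2}$)
$m^{2}{\left(3 \right)} = \left(5 \cdot 3 \left(1 + 3\right)\right)^{2} = \left(5 \cdot 3 \cdot 4\right)^{2} = 60^{2} = 3600$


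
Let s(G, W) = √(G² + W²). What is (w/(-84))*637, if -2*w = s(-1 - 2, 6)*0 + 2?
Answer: 91/12 ≈ 7.5833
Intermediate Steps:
w = -1 (w = -(√((-1 - 2)² + 6²)*0 + 2)/2 = -(√((-3)² + 36)*0 + 2)/2 = -(√(9 + 36)*0 + 2)/2 = -(√45*0 + 2)/2 = -((3*√5)*0 + 2)/2 = -(0 + 2)/2 = -½*2 = -1)
(w/(-84))*637 = -1/(-84)*637 = -1*(-1/84)*637 = (1/84)*637 = 91/12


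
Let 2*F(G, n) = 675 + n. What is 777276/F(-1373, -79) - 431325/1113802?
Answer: 432801514251/165956498 ≈ 2607.9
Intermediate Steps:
F(G, n) = 675/2 + n/2 (F(G, n) = (675 + n)/2 = 675/2 + n/2)
777276/F(-1373, -79) - 431325/1113802 = 777276/(675/2 + (½)*(-79)) - 431325/1113802 = 777276/(675/2 - 79/2) - 431325*1/1113802 = 777276/298 - 431325/1113802 = 777276*(1/298) - 431325/1113802 = 388638/149 - 431325/1113802 = 432801514251/165956498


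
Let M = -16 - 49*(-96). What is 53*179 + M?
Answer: 14175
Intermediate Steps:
M = 4688 (M = -16 + 4704 = 4688)
53*179 + M = 53*179 + 4688 = 9487 + 4688 = 14175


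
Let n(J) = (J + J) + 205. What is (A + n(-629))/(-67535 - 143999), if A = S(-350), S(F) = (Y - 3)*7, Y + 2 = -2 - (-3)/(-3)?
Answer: 1109/211534 ≈ 0.0052427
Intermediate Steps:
Y = -5 (Y = -2 + (-2 - (-3)/(-3)) = -2 + (-2 - (-3)*(-1)/3) = -2 + (-2 - 1*1) = -2 + (-2 - 1) = -2 - 3 = -5)
S(F) = -56 (S(F) = (-5 - 3)*7 = -8*7 = -56)
A = -56
n(J) = 205 + 2*J (n(J) = 2*J + 205 = 205 + 2*J)
(A + n(-629))/(-67535 - 143999) = (-56 + (205 + 2*(-629)))/(-67535 - 143999) = (-56 + (205 - 1258))/(-211534) = (-56 - 1053)*(-1/211534) = -1109*(-1/211534) = 1109/211534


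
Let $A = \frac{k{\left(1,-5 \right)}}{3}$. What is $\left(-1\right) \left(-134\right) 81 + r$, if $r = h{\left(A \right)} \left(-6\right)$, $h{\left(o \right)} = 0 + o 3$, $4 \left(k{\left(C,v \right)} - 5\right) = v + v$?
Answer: $10839$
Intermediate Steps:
$k{\left(C,v \right)} = 5 + \frac{v}{2}$ ($k{\left(C,v \right)} = 5 + \frac{v + v}{4} = 5 + \frac{2 v}{4} = 5 + \frac{v}{2}$)
$A = \frac{5}{6}$ ($A = \frac{5 + \frac{1}{2} \left(-5\right)}{3} = \left(5 - \frac{5}{2}\right) \frac{1}{3} = \frac{5}{2} \cdot \frac{1}{3} = \frac{5}{6} \approx 0.83333$)
$h{\left(o \right)} = 3 o$ ($h{\left(o \right)} = 0 + 3 o = 3 o$)
$r = -15$ ($r = 3 \cdot \frac{5}{6} \left(-6\right) = \frac{5}{2} \left(-6\right) = -15$)
$\left(-1\right) \left(-134\right) 81 + r = \left(-1\right) \left(-134\right) 81 - 15 = 134 \cdot 81 - 15 = 10854 - 15 = 10839$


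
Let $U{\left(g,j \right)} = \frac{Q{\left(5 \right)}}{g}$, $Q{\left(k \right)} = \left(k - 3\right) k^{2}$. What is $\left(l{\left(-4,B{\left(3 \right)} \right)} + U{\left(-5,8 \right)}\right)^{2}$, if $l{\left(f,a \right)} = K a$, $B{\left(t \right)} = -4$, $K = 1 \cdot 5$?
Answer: $900$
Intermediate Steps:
$Q{\left(k \right)} = k^{2} \left(-3 + k\right)$ ($Q{\left(k \right)} = \left(k - 3\right) k^{2} = \left(-3 + k\right) k^{2} = k^{2} \left(-3 + k\right)$)
$K = 5$
$U{\left(g,j \right)} = \frac{50}{g}$ ($U{\left(g,j \right)} = \frac{5^{2} \left(-3 + 5\right)}{g} = \frac{25 \cdot 2}{g} = \frac{50}{g}$)
$l{\left(f,a \right)} = 5 a$
$\left(l{\left(-4,B{\left(3 \right)} \right)} + U{\left(-5,8 \right)}\right)^{2} = \left(5 \left(-4\right) + \frac{50}{-5}\right)^{2} = \left(-20 + 50 \left(- \frac{1}{5}\right)\right)^{2} = \left(-20 - 10\right)^{2} = \left(-30\right)^{2} = 900$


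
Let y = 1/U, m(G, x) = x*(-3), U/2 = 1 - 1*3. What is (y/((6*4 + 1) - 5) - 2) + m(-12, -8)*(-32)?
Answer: -61601/80 ≈ -770.01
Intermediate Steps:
U = -4 (U = 2*(1 - 1*3) = 2*(1 - 3) = 2*(-2) = -4)
m(G, x) = -3*x
y = -¼ (y = 1/(-4) = -¼ ≈ -0.25000)
(y/((6*4 + 1) - 5) - 2) + m(-12, -8)*(-32) = (-1/(4*((6*4 + 1) - 5)) - 2) - 3*(-8)*(-32) = (-1/(4*((24 + 1) - 5)) - 2) + 24*(-32) = (-1/(4*(25 - 5)) - 2) - 768 = (-¼/20 - 2) - 768 = (-¼*1/20 - 2) - 768 = (-1/80 - 2) - 768 = -161/80 - 768 = -61601/80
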